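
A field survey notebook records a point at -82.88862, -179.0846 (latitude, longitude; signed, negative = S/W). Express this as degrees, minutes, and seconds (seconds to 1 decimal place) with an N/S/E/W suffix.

Latitude is negative → S; |value| = 82.888620
φ: whole degrees 82; 53.31720′ → 53′ and 19.032″
Longitude is negative → W; |value| = 179.084600
λ: 0.084600 × 60 = 5.07600′ → 5′, remainder × 60 = 4.560″

82°53′19.0″ S, 179°05′4.6″ W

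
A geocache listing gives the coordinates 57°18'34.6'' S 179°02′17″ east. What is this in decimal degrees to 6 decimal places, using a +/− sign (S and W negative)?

-57.309611, 179.038056

Latitude: 18′ + 34.6″ = 18.57667′; 57 + 18.57667/60 = 57.3096111
S → negative
Longitude: 179° + 2/60 + 17/3600 = 179 + 0.033333 + 0.004722 = 179.0380556
E ⇒ keep positive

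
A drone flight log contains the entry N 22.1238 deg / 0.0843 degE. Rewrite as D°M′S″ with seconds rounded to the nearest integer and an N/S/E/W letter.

Latitude: 0.123800° → 7.42800′; 0.42800 × 60 = 25.68″
Longitude: 0.084300 × 60 = 5.05800′ → 5′, remainder × 60 = 3.48″

22°07′26″ N, 0°05′3″ E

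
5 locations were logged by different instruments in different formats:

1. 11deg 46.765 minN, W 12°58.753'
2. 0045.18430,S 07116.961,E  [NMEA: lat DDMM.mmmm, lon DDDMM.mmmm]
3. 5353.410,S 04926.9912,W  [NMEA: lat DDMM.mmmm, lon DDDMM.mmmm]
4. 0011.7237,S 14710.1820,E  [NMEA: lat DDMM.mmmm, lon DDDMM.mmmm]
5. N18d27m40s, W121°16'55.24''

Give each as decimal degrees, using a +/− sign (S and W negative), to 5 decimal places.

1. 11.77942, -12.97922
2. -0.75307, 71.28268
3. -53.89017, -49.44985
4. -0.19540, 147.16970
5. 18.46111, -121.28201

Point 1:
  φ: 46.765′ = 0.779417°; total 11.779417
  N ⇒ keep positive
  λ: 58.753′ = 0.979217°; total 12.979217
  hemisphere W, so the sign is −
Point 2:
  φ: degrees = first 2 digits = 0, minutes = 45.1843; 0 + 45.1843/60 = 0.753072
  S ⇒ negate
  Longitude: degrees = first 3 digits = 71, minutes = 16.961; 71 + 16.961/60 = 71.282683
  E → positive
Point 3:
  Latitude: degrees = first 2 digits = 53, minutes = 53.41; 53 + 53.41/60 = 53.890167
  S ⇒ negate
  λ: degrees = first 3 digits = 49, minutes = 26.9912; 49 + 26.9912/60 = 49.449853
  W ⇒ negate
Point 4:
  Latitude: split at 2 digits → 00° and 11.7237′; 0 + 11.7237/60 = 0.195395
  S ⇒ negate
  Longitude: split at 3 digits → 147° and 10.182′; 147 + 10.182/60 = 147.169700
  E → positive
Point 5:
  Lat: 27′ + 40″ = 27.66667′; 18 + 27.66667/60 = 18.461111
  N → positive
  λ: 16′ + 55.24″ = 16.92067′; 121 + 16.92067/60 = 121.282011
  W ⇒ negate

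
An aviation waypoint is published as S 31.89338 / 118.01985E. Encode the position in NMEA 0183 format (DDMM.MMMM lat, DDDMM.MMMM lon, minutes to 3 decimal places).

Lat: minutes = (31.893380 − 31) × 60 = 53.60280
λ: minutes = (118.019850 − 118) × 60 = 1.19100

3153.603,S / 11801.191,E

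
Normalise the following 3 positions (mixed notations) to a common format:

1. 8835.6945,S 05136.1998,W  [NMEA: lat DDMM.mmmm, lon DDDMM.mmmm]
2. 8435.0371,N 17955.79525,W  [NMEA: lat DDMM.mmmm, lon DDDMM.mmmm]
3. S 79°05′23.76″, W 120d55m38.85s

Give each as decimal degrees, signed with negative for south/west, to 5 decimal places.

Point 1:
  φ: degrees = first 2 digits = 88, minutes = 35.6945; 88 + 35.6945/60 = 88.594908
  hemisphere S, so the sign is −
  Lon: split at 3 digits → 051° and 36.1998′; 51 + 36.1998/60 = 51.603330
  W → negative
Point 2:
  φ: degrees = first 2 digits = 84, minutes = 35.0371; 84 + 35.0371/60 = 84.583952
  N ⇒ keep positive
  Longitude: degrees = first 3 digits = 179, minutes = 55.79525; 179 + 55.79525/60 = 179.929921
  W ⇒ negate
Point 3:
  φ: 5′ + 23.76″ = 5.39600′; 79 + 5.39600/60 = 79.089933
  S → negative
  λ: 120 + 55/60 + 38.85/3600 = 120.927458
  W → negative

1. -88.59491, -51.60333
2. 84.58395, -179.92992
3. -79.08993, -120.92746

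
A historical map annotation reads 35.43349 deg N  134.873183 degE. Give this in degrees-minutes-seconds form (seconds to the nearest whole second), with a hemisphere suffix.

Lat: 0.433490 × 60 = 26.00940′ → 26′, remainder × 60 = 0.56″
λ: 0.873183 × 60 = 52.39098′ → 52′, remainder × 60 = 23.46″

35°26′1″ N, 134°52′23″ E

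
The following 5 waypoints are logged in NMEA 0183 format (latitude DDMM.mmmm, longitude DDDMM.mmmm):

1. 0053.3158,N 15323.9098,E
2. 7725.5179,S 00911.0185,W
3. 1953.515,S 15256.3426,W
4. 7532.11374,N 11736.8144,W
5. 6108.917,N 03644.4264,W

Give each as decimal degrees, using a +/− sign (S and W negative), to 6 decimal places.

Point 1:
  φ: degrees = first 2 digits = 0, minutes = 53.3158; 0 + 53.3158/60 = 0.8885967
  N → positive
  Longitude: degrees = first 3 digits = 153, minutes = 23.9098; 153 + 23.9098/60 = 153.3984967
  E → positive
Point 2:
  φ: degrees = first 2 digits = 77, minutes = 25.5179; 77 + 25.5179/60 = 77.4252983
  S → negative
  Lon: split at 3 digits → 009° and 11.0185′; 9 + 11.0185/60 = 9.1836417
  W → negative
Point 3:
  Lat: split at 2 digits → 19° and 53.515′; 19 + 53.515/60 = 19.8919167
  S → negative
  Longitude: degrees = first 3 digits = 152, minutes = 56.3426; 152 + 56.3426/60 = 152.9390433
  W → negative
Point 4:
  Latitude: split at 2 digits → 75° and 32.11374′; 75 + 32.11374/60 = 75.5352290
  N ⇒ keep positive
  Lon: split at 3 digits → 117° and 36.8144′; 117 + 36.8144/60 = 117.6135733
  W → negative
Point 5:
  Lat: split at 2 digits → 61° and 8.917′; 61 + 8.917/60 = 61.1486167
  N → positive
  Longitude: degrees = first 3 digits = 36, minutes = 44.4264; 36 + 44.4264/60 = 36.7404400
  W → negative

1. 0.888597, 153.398497
2. -77.425298, -9.183642
3. -19.891917, -152.939043
4. 75.535229, -117.613573
5. 61.148617, -36.740440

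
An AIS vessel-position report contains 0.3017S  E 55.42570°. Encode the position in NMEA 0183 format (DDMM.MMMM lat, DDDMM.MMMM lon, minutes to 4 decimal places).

φ: 0° + 0.301700 × 60 = 0° 18.102000′
λ: 55° + 0.425700 × 60 = 55° 25.542000′

0018.1020,S / 05525.5420,E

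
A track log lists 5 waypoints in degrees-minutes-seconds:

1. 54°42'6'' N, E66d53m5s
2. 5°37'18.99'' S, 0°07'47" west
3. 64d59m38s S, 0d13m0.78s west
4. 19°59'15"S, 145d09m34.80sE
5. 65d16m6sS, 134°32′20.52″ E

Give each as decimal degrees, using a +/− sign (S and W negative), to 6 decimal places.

Point 1:
  φ: 54° + 42/60 + 6/3600 = 54 + 0.700000 + 0.001667 = 54.7016667
  N ⇒ keep positive
  λ: 66 + 53/60 + 5/3600 = 66.8847222
  E → positive
Point 2:
  Lat: 5° + 37/60 + 18.99/3600 = 5 + 0.616667 + 0.005275 = 5.6219417
  hemisphere S, so the sign is −
  Longitude: 0 + 7/60 + 47/3600 = 0.1297222
  W ⇒ negate
Point 3:
  Lat: 64 + 59/60 + 38/3600 = 64.9938889
  S → negative
  Longitude: 0 + 13/60 + 0.78/3600 = 0.2168833
  W → negative
Point 4:
  Lat: 19 + 59/60 + 15/3600 = 19.9875000
  S ⇒ negate
  Longitude: 145° + 9/60 + 34.8/3600 = 145 + 0.150000 + 0.009667 = 145.1596667
  E → positive
Point 5:
  Lat: 65 + 16/60 + 6/3600 = 65.2683333
  S → negative
  λ: 134 + 32/60 + 20.52/3600 = 134.5390333
  E ⇒ keep positive

1. 54.701667, 66.884722
2. -5.621942, -0.129722
3. -64.993889, -0.216883
4. -19.987500, 145.159667
5. -65.268333, 134.539033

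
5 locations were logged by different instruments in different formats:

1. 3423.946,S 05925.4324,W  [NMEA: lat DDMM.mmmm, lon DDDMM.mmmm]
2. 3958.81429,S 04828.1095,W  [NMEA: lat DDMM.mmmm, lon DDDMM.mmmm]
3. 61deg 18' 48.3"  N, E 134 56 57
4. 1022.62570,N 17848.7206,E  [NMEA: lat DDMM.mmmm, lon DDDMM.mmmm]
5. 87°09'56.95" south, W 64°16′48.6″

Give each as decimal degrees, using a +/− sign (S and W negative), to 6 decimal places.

1. -34.399100, -59.423873
2. -39.980238, -48.468492
3. 61.313417, 134.949167
4. 10.377095, 178.812010
5. -87.165819, -64.280167

Point 1:
  φ: split at 2 digits → 34° and 23.946′; 34 + 23.946/60 = 34.3991000
  S ⇒ negate
  λ: degrees = first 3 digits = 59, minutes = 25.4324; 59 + 25.4324/60 = 59.4238733
  W ⇒ negate
Point 2:
  Latitude: split at 2 digits → 39° and 58.81429′; 39 + 58.81429/60 = 39.9802382
  S → negative
  Longitude: degrees = first 3 digits = 48, minutes = 28.1095; 48 + 28.1095/60 = 48.4684917
  hemisphere W, so the sign is −
Point 3:
  Lat: 61° + 18/60 + 48.3/3600 = 61 + 0.300000 + 0.013417 = 61.3134167
  N ⇒ keep positive
  λ: 134° + 56/60 + 57/3600 = 134 + 0.933333 + 0.015833 = 134.9491667
  E ⇒ keep positive
Point 4:
  φ: degrees = first 2 digits = 10, minutes = 22.6257; 10 + 22.6257/60 = 10.3770950
  N → positive
  Lon: split at 3 digits → 178° and 48.7206′; 178 + 48.7206/60 = 178.8120100
  E → positive
Point 5:
  Latitude: 87 + 9/60 + 56.95/3600 = 87.1658194
  hemisphere S, so the sign is −
  λ: 64 + 16/60 + 48.6/3600 = 64.2801667
  W → negative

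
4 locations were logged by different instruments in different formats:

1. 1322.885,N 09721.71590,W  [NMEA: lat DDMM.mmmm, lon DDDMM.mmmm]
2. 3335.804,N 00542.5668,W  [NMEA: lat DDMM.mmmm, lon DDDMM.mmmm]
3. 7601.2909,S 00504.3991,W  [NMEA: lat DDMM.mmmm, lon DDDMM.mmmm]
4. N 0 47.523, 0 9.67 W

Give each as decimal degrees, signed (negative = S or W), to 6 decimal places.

1. 13.381417, -97.361932
2. 33.596733, -5.709447
3. -76.021515, -5.073318
4. 0.792050, -0.161167

Point 1:
  φ: split at 2 digits → 13° and 22.885′; 13 + 22.885/60 = 13.3814167
  N ⇒ keep positive
  Lon: degrees = first 3 digits = 97, minutes = 21.7159; 97 + 21.7159/60 = 97.3619317
  W → negative
Point 2:
  φ: degrees = first 2 digits = 33, minutes = 35.804; 33 + 35.804/60 = 33.5967333
  N ⇒ keep positive
  Lon: degrees = first 3 digits = 5, minutes = 42.5668; 5 + 42.5668/60 = 5.7094467
  W → negative
Point 3:
  Latitude: degrees = first 2 digits = 76, minutes = 1.2909; 76 + 1.2909/60 = 76.0215150
  S ⇒ negate
  Longitude: degrees = first 3 digits = 5, minutes = 4.3991; 5 + 4.3991/60 = 5.0733183
  W ⇒ negate
Point 4:
  Latitude: 0 + 47.523/60 = 0.7920500
  N → positive
  Lon: 0 + 9.67/60 = 0.1611667
  W ⇒ negate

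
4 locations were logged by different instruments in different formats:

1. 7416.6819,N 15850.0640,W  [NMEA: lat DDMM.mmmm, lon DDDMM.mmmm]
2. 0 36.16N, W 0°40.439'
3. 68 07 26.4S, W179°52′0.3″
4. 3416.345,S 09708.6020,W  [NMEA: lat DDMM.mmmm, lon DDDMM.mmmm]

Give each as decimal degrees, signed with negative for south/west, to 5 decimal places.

1. 74.27803, -158.83440
2. 0.60267, -0.67398
3. -68.12400, -179.86675
4. -34.27242, -97.14337

Point 1:
  φ: split at 2 digits → 74° and 16.6819′; 74 + 16.6819/60 = 74.278032
  N → positive
  λ: degrees = first 3 digits = 158, minutes = 50.064; 158 + 50.064/60 = 158.834400
  W ⇒ negate
Point 2:
  φ: 36.16′ = 0.602667°; total 0.602667
  N → positive
  λ: 40.439′ = 0.673983°; total 0.673983
  W → negative
Point 3:
  Lat: 7′ + 26.4″ = 7.44000′; 68 + 7.44000/60 = 68.124000
  hemisphere S, so the sign is −
  Longitude: 179 + 52/60 + 0.3/3600 = 179.866750
  hemisphere W, so the sign is −
Point 4:
  Lat: split at 2 digits → 34° and 16.345′; 34 + 16.345/60 = 34.272417
  hemisphere S, so the sign is −
  Longitude: split at 3 digits → 097° and 8.602′; 97 + 8.602/60 = 97.143367
  hemisphere W, so the sign is −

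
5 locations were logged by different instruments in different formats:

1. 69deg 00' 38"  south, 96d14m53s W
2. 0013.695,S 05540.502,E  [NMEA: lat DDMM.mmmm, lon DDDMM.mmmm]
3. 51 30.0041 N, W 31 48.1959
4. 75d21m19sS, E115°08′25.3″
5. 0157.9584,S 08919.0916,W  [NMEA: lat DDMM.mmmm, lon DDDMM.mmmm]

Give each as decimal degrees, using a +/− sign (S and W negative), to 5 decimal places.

1. -69.01056, -96.24806
2. -0.22825, 55.67503
3. 51.50007, -31.80327
4. -75.35528, 115.14036
5. -1.96597, -89.31819

Point 1:
  Latitude: 0′ + 38″ = 0.63333′; 69 + 0.63333/60 = 69.010556
  hemisphere S, so the sign is −
  Lon: 96° + 14/60 + 53/3600 = 96 + 0.233333 + 0.014722 = 96.248056
  W ⇒ negate
Point 2:
  φ: degrees = first 2 digits = 0, minutes = 13.695; 0 + 13.695/60 = 0.228250
  S → negative
  Lon: degrees = first 3 digits = 55, minutes = 40.502; 55 + 40.502/60 = 55.675033
  E ⇒ keep positive
Point 3:
  Latitude: 30.0041′ = 0.500068°; total 51.500068
  N → positive
  λ: 31 + 48.1959/60 = 31.803265
  hemisphere W, so the sign is −
Point 4:
  Lat: 21′ + 19″ = 21.31667′; 75 + 21.31667/60 = 75.355278
  hemisphere S, so the sign is −
  λ: 8′ + 25.3″ = 8.42167′; 115 + 8.42167/60 = 115.140361
  E → positive
Point 5:
  Lat: split at 2 digits → 01° and 57.9584′; 1 + 57.9584/60 = 1.965973
  S ⇒ negate
  Longitude: split at 3 digits → 089° and 19.0916′; 89 + 19.0916/60 = 89.318193
  W → negative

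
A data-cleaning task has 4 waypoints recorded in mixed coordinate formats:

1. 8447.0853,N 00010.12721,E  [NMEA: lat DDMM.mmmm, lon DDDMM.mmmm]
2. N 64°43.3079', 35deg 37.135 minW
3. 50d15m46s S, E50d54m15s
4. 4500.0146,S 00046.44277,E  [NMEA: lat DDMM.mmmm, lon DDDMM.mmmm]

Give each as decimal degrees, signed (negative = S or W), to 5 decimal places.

1. 84.78476, 0.16879
2. 64.72180, -35.61892
3. -50.26278, 50.90417
4. -45.00024, 0.77405

Point 1:
  φ: split at 2 digits → 84° and 47.0853′; 84 + 47.0853/60 = 84.784755
  N → positive
  Longitude: degrees = first 3 digits = 0, minutes = 10.12721; 0 + 10.12721/60 = 0.168787
  E ⇒ keep positive
Point 2:
  Lat: 64 + 43.3079/60 = 64.721798
  N → positive
  λ: 37.135′ = 0.618917°; total 35.618917
  hemisphere W, so the sign is −
Point 3:
  Latitude: 15′ + 46″ = 15.76667′; 50 + 15.76667/60 = 50.262778
  S ⇒ negate
  λ: 54′ + 15″ = 54.25000′; 50 + 54.25000/60 = 50.904167
  E → positive
Point 4:
  φ: split at 2 digits → 45° and 0.0146′; 45 + 0.0146/60 = 45.000243
  S ⇒ negate
  Lon: degrees = first 3 digits = 0, minutes = 46.44277; 0 + 46.44277/60 = 0.774046
  E → positive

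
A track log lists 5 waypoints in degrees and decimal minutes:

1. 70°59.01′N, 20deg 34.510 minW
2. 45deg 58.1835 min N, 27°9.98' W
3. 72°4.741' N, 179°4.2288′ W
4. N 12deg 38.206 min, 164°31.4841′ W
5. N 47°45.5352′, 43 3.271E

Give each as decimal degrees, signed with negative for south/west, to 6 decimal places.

1. 70.983500, -20.575167
2. 45.969725, -27.166333
3. 72.079017, -179.070480
4. 12.636767, -164.524735
5. 47.758920, 43.054517

Point 1:
  Latitude: 59.01′ = 0.983500°; total 70.9835000
  N → positive
  Longitude: 20 + 34.51/60 = 20.5751667
  hemisphere W, so the sign is −
Point 2:
  Lat: 58.1835′ = 0.969725°; total 45.9697250
  N ⇒ keep positive
  λ: 27 + 9.98/60 = 27.1663333
  hemisphere W, so the sign is −
Point 3:
  Latitude: 4.741′ = 0.079017°; total 72.0790167
  N → positive
  Lon: 4.2288′ = 0.070480°; total 179.0704800
  W → negative
Point 4:
  φ: 12 + 38.206/60 = 12.6367667
  N ⇒ keep positive
  Lon: 31.4841′ = 0.524735°; total 164.5247350
  W ⇒ negate
Point 5:
  φ: 47 + 45.5352/60 = 47.7589200
  N ⇒ keep positive
  Lon: 3.271′ = 0.054517°; total 43.0545167
  E ⇒ keep positive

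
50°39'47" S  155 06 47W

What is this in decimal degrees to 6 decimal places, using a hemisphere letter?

φ: 50 + 39/60 + 47/3600 = 50.6630556
Longitude: 6′ + 47″ = 6.78333′; 155 + 6.78333/60 = 155.1130556

50.663056° S, 155.113056° W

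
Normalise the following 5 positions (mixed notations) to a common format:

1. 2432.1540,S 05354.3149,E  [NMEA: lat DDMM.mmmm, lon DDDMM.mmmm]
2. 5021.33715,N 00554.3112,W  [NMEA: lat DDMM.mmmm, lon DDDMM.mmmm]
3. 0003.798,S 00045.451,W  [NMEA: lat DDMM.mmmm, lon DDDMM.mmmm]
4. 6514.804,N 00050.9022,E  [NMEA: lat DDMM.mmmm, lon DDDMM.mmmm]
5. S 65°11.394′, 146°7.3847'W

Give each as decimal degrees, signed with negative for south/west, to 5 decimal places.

1. -24.53590, 53.90525
2. 50.35562, -5.90519
3. -0.06330, -0.75752
4. 65.24673, 0.84837
5. -65.18990, -146.12308

Point 1:
  Lat: split at 2 digits → 24° and 32.154′; 24 + 32.154/60 = 24.535900
  S ⇒ negate
  λ: split at 3 digits → 053° and 54.3149′; 53 + 54.3149/60 = 53.905248
  E → positive
Point 2:
  Latitude: degrees = first 2 digits = 50, minutes = 21.33715; 50 + 21.33715/60 = 50.355619
  N → positive
  Longitude: degrees = first 3 digits = 5, minutes = 54.3112; 5 + 54.3112/60 = 5.905187
  W ⇒ negate
Point 3:
  Lat: split at 2 digits → 00° and 3.798′; 0 + 3.798/60 = 0.063300
  S ⇒ negate
  λ: split at 3 digits → 000° and 45.451′; 0 + 45.451/60 = 0.757517
  hemisphere W, so the sign is −
Point 4:
  φ: degrees = first 2 digits = 65, minutes = 14.804; 65 + 14.804/60 = 65.246733
  N ⇒ keep positive
  λ: degrees = first 3 digits = 0, minutes = 50.9022; 0 + 50.9022/60 = 0.848370
  E ⇒ keep positive
Point 5:
  φ: 65 + 11.394/60 = 65.189900
  S ⇒ negate
  λ: 7.3847′ = 0.123078°; total 146.123078
  hemisphere W, so the sign is −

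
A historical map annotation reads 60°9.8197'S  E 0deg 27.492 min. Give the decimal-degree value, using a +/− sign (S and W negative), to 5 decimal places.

Lat: 9.8197′ = 0.163662°; total 60.163662
S → negative
λ: 0 + 27.492/60 = 0.458200
E → positive

-60.16366, 0.45820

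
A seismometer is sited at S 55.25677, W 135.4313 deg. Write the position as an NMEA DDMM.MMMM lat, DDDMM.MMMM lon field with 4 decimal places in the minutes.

5515.4062,S / 13525.8780,W

Lat: minutes = (55.256770 − 55) × 60 = 15.406200
λ: minutes = (135.431300 − 135) × 60 = 25.878000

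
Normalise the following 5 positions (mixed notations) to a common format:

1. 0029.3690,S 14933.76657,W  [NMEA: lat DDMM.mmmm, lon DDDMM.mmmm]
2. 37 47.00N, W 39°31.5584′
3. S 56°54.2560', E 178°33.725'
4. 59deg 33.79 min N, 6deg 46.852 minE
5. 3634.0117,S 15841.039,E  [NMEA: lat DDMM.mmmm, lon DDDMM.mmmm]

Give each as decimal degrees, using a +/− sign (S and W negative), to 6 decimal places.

Point 1:
  Latitude: split at 2 digits → 00° and 29.369′; 0 + 29.369/60 = 0.4894833
  S ⇒ negate
  Lon: split at 3 digits → 149° and 33.76657′; 149 + 33.76657/60 = 149.5627762
  W → negative
Point 2:
  Lat: 37 + 47/60 = 37.7833333
  N → positive
  Lon: 31.5584′ = 0.525973°; total 39.5259733
  W → negative
Point 3:
  φ: 54.256′ = 0.904267°; total 56.9042667
  S ⇒ negate
  Longitude: 178 + 33.725/60 = 178.5620833
  E ⇒ keep positive
Point 4:
  φ: 33.79′ = 0.563167°; total 59.5631667
  N → positive
  Lon: 6 + 46.852/60 = 6.7808667
  E ⇒ keep positive
Point 5:
  Latitude: split at 2 digits → 36° and 34.0117′; 36 + 34.0117/60 = 36.5668617
  S ⇒ negate
  λ: degrees = first 3 digits = 158, minutes = 41.039; 158 + 41.039/60 = 158.6839833
  E ⇒ keep positive

1. -0.489483, -149.562776
2. 37.783333, -39.525973
3. -56.904267, 178.562083
4. 59.563167, 6.780867
5. -36.566862, 158.683983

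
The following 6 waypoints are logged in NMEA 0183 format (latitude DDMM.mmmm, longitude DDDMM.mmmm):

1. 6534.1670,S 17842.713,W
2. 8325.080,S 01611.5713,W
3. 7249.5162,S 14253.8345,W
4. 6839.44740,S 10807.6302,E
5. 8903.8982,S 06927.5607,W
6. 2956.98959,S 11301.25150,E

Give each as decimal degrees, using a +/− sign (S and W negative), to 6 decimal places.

Point 1:
  Lat: degrees = first 2 digits = 65, minutes = 34.167; 65 + 34.167/60 = 65.5694500
  S ⇒ negate
  Longitude: degrees = first 3 digits = 178, minutes = 42.713; 178 + 42.713/60 = 178.7118833
  W → negative
Point 2:
  φ: split at 2 digits → 83° and 25.08′; 83 + 25.08/60 = 83.4180000
  S → negative
  λ: degrees = first 3 digits = 16, minutes = 11.5713; 16 + 11.5713/60 = 16.1928550
  hemisphere W, so the sign is −
Point 3:
  φ: split at 2 digits → 72° and 49.5162′; 72 + 49.5162/60 = 72.8252700
  S → negative
  Longitude: split at 3 digits → 142° and 53.8345′; 142 + 53.8345/60 = 142.8972417
  W → negative
Point 4:
  φ: degrees = first 2 digits = 68, minutes = 39.4474; 68 + 39.4474/60 = 68.6574567
  S ⇒ negate
  λ: split at 3 digits → 108° and 7.6302′; 108 + 7.6302/60 = 108.1271700
  E → positive
Point 5:
  Latitude: degrees = first 2 digits = 89, minutes = 3.8982; 89 + 3.8982/60 = 89.0649700
  hemisphere S, so the sign is −
  Lon: degrees = first 3 digits = 69, minutes = 27.5607; 69 + 27.5607/60 = 69.4593450
  hemisphere W, so the sign is −
Point 6:
  Latitude: degrees = first 2 digits = 29, minutes = 56.98959; 29 + 56.98959/60 = 29.9498265
  S → negative
  Longitude: degrees = first 3 digits = 113, minutes = 1.2515; 113 + 1.2515/60 = 113.0208583
  E → positive

1. -65.569450, -178.711883
2. -83.418000, -16.192855
3. -72.825270, -142.897242
4. -68.657457, 108.127170
5. -89.064970, -69.459345
6. -29.949827, 113.020858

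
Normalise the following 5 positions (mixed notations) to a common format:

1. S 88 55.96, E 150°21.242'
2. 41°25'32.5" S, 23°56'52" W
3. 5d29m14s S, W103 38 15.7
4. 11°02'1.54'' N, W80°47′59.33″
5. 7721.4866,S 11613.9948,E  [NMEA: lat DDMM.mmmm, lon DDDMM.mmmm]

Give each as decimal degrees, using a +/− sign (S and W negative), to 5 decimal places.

1. -88.93267, 150.35403
2. -41.42569, -23.94778
3. -5.48722, -103.63769
4. 11.03376, -80.79981
5. -77.35811, 116.23325

Point 1:
  Latitude: 55.96′ = 0.932667°; total 88.932667
  S ⇒ negate
  λ: 21.242′ = 0.354033°; total 150.354033
  E → positive
Point 2:
  Lat: 41 + 25/60 + 32.5/3600 = 41.425694
  S ⇒ negate
  λ: 56′ + 52″ = 56.86667′; 23 + 56.86667/60 = 23.947778
  W → negative
Point 3:
  φ: 29′ + 14″ = 29.23333′; 5 + 29.23333/60 = 5.487222
  S → negative
  Lon: 103° + 38/60 + 15.7/3600 = 103 + 0.633333 + 0.004361 = 103.637694
  W ⇒ negate
Point 4:
  Lat: 2′ + 1.54″ = 2.02567′; 11 + 2.02567/60 = 11.033761
  N ⇒ keep positive
  Longitude: 80 + 47/60 + 59.33/3600 = 80.799814
  W ⇒ negate
Point 5:
  Latitude: degrees = first 2 digits = 77, minutes = 21.4866; 77 + 21.4866/60 = 77.358110
  S ⇒ negate
  λ: split at 3 digits → 116° and 13.9948′; 116 + 13.9948/60 = 116.233247
  E → positive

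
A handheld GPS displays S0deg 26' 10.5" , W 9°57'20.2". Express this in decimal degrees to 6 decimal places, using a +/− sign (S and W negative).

Lat: 26′ + 10.5″ = 26.17500′; 0 + 26.17500/60 = 0.4362500
S ⇒ negate
Longitude: 9° + 57/60 + 20.2/3600 = 9 + 0.950000 + 0.005611 = 9.9556111
hemisphere W, so the sign is −

-0.436250, -9.955611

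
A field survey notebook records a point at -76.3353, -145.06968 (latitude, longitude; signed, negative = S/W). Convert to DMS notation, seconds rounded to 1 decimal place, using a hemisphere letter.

Latitude is negative → S; |value| = 76.335300
Lat: 0.335300 × 60 = 20.11800′ → 20′, remainder × 60 = 7.080″
Longitude is negative → W; |value| = 145.069680
λ: 0.069680 × 60 = 4.18080′ → 4′, remainder × 60 = 10.848″

76°20′7.1″ S, 145°04′10.8″ W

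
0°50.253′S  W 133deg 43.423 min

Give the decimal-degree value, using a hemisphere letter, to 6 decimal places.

0.837550° S, 133.723717° W

Latitude: 50.253′ = 0.837550°; total 0.8375500
Lon: 43.423′ = 0.723717°; total 133.7237167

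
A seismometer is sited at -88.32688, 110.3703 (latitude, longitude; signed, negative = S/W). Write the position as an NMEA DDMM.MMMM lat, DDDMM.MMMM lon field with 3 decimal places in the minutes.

Latitude is negative → S; |value| = 88.326880
Lat: fractional part 0.326880 → 19.61280 minutes
λ: minutes = (110.370300 − 110) × 60 = 22.21800

8819.613,S / 11022.218,E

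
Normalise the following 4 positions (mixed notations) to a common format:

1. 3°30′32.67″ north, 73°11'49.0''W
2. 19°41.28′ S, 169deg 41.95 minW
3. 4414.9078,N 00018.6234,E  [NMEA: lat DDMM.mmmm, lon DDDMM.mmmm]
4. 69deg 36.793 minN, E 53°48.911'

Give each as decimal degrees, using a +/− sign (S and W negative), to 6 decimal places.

Point 1:
  φ: 3° + 30/60 + 32.67/3600 = 3 + 0.500000 + 0.009075 = 3.5090750
  N ⇒ keep positive
  Longitude: 73 + 11/60 + 49/3600 = 73.1969444
  W ⇒ negate
Point 2:
  Latitude: 41.28′ = 0.688000°; total 19.6880000
  S → negative
  Lon: 169 + 41.95/60 = 169.6991667
  hemisphere W, so the sign is −
Point 3:
  Lat: degrees = first 2 digits = 44, minutes = 14.9078; 44 + 14.9078/60 = 44.2484633
  N ⇒ keep positive
  λ: degrees = first 3 digits = 0, minutes = 18.6234; 0 + 18.6234/60 = 0.3103900
  E ⇒ keep positive
Point 4:
  Latitude: 69 + 36.793/60 = 69.6132167
  N → positive
  λ: 53 + 48.911/60 = 53.8151833
  E ⇒ keep positive

1. 3.509075, -73.196944
2. -19.688000, -169.699167
3. 44.248463, 0.310390
4. 69.613217, 53.815183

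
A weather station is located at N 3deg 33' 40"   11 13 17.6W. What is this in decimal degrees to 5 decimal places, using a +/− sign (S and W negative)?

3.56111, -11.22156

Lat: 33′ + 40″ = 33.66667′; 3 + 33.66667/60 = 3.561111
N ⇒ keep positive
Lon: 11 + 13/60 + 17.6/3600 = 11.221556
W ⇒ negate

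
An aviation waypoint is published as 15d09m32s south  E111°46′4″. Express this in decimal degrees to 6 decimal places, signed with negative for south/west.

-15.158889, 111.767778

Lat: 9′ + 32″ = 9.53333′; 15 + 9.53333/60 = 15.1588889
hemisphere S, so the sign is −
Longitude: 46′ + 4″ = 46.06667′; 111 + 46.06667/60 = 111.7677778
E ⇒ keep positive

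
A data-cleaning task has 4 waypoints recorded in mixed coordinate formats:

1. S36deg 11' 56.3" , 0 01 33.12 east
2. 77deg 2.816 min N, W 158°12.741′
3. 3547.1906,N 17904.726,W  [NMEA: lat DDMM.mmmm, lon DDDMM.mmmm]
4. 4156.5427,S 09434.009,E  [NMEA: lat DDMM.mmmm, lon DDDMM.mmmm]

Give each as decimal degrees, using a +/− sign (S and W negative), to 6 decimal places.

Point 1:
  φ: 11′ + 56.3″ = 11.93833′; 36 + 11.93833/60 = 36.1989722
  S → negative
  Longitude: 0 + 1/60 + 33.12/3600 = 0.0258667
  E → positive
Point 2:
  φ: 77 + 2.816/60 = 77.0469333
  N ⇒ keep positive
  Longitude: 158 + 12.741/60 = 158.2123500
  W → negative
Point 3:
  Lat: split at 2 digits → 35° and 47.1906′; 35 + 47.1906/60 = 35.7865100
  N ⇒ keep positive
  Lon: split at 3 digits → 179° and 4.726′; 179 + 4.726/60 = 179.0787667
  hemisphere W, so the sign is −
Point 4:
  Lat: degrees = first 2 digits = 41, minutes = 56.5427; 41 + 56.5427/60 = 41.9423783
  hemisphere S, so the sign is −
  Longitude: degrees = first 3 digits = 94, minutes = 34.009; 94 + 34.009/60 = 94.5668167
  E → positive

1. -36.198972, 0.025867
2. 77.046933, -158.212350
3. 35.786510, -179.078767
4. -41.942378, 94.566817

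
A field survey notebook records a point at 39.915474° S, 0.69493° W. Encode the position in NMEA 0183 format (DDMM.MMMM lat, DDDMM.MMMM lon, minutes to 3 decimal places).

3954.928,S / 00041.696,W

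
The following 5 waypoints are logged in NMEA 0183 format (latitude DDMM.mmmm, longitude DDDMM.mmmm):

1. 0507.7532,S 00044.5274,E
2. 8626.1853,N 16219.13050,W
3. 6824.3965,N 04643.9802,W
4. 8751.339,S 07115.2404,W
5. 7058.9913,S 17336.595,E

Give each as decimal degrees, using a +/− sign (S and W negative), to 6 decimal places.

1. -5.129220, 0.742123
2. 86.436422, -162.318842
3. 68.406608, -46.733003
4. -87.855650, -71.254007
5. -70.983188, 173.609917

Point 1:
  Latitude: degrees = first 2 digits = 5, minutes = 7.7532; 5 + 7.7532/60 = 5.1292200
  S → negative
  Longitude: split at 3 digits → 000° and 44.5274′; 0 + 44.5274/60 = 0.7421233
  E ⇒ keep positive
Point 2:
  Latitude: split at 2 digits → 86° and 26.1853′; 86 + 26.1853/60 = 86.4364217
  N ⇒ keep positive
  λ: split at 3 digits → 162° and 19.1305′; 162 + 19.1305/60 = 162.3188417
  W ⇒ negate
Point 3:
  Latitude: degrees = first 2 digits = 68, minutes = 24.3965; 68 + 24.3965/60 = 68.4066083
  N ⇒ keep positive
  Longitude: degrees = first 3 digits = 46, minutes = 43.9802; 46 + 43.9802/60 = 46.7330033
  W → negative
Point 4:
  φ: degrees = first 2 digits = 87, minutes = 51.339; 87 + 51.339/60 = 87.8556500
  hemisphere S, so the sign is −
  Lon: degrees = first 3 digits = 71, minutes = 15.2404; 71 + 15.2404/60 = 71.2540067
  W ⇒ negate
Point 5:
  φ: split at 2 digits → 70° and 58.9913′; 70 + 58.9913/60 = 70.9831883
  hemisphere S, so the sign is −
  λ: degrees = first 3 digits = 173, minutes = 36.595; 173 + 36.595/60 = 173.6099167
  E ⇒ keep positive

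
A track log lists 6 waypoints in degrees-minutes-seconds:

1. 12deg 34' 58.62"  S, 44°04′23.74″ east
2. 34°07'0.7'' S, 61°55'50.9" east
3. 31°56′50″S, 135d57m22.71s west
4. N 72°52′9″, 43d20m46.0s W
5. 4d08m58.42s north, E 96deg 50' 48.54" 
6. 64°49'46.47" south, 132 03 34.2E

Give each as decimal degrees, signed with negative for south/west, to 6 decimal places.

1. -12.582950, 44.073261
2. -34.116861, 61.930806
3. -31.947222, -135.956308
4. 72.869167, -43.346111
5. 4.149561, 96.846817
6. -64.829575, 132.059500

Point 1:
  Lat: 34′ + 58.62″ = 34.97700′; 12 + 34.97700/60 = 12.5829500
  S → negative
  λ: 44 + 4/60 + 23.74/3600 = 44.0732611
  E ⇒ keep positive
Point 2:
  φ: 7′ + 0.7″ = 7.01167′; 34 + 7.01167/60 = 34.1168611
  hemisphere S, so the sign is −
  λ: 61° + 55/60 + 50.9/3600 = 61 + 0.916667 + 0.014139 = 61.9308056
  E → positive
Point 3:
  φ: 31 + 56/60 + 50/3600 = 31.9472222
  S → negative
  Longitude: 135 + 57/60 + 22.71/3600 = 135.9563083
  hemisphere W, so the sign is −
Point 4:
  Latitude: 52′ + 9″ = 52.15000′; 72 + 52.15000/60 = 72.8691667
  N → positive
  Longitude: 20′ + 46″ = 20.76667′; 43 + 20.76667/60 = 43.3461111
  W → negative
Point 5:
  Lat: 4 + 8/60 + 58.42/3600 = 4.1495611
  N → positive
  Longitude: 96 + 50/60 + 48.54/3600 = 96.8468167
  E → positive
Point 6:
  Lat: 64 + 49/60 + 46.47/3600 = 64.8295750
  hemisphere S, so the sign is −
  Longitude: 132° + 3/60 + 34.2/3600 = 132 + 0.050000 + 0.009500 = 132.0595000
  E → positive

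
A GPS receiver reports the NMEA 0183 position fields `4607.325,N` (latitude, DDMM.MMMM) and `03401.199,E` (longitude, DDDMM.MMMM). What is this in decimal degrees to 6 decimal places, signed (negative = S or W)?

46.122083, 34.019983

Lat: degrees = first 2 digits = 46, minutes = 7.325; 46 + 7.325/60 = 46.1220833
N → positive
Lon: degrees = first 3 digits = 34, minutes = 1.199; 34 + 1.199/60 = 34.0199833
E ⇒ keep positive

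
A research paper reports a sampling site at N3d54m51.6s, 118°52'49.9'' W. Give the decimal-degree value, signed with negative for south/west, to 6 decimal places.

3.914333, -118.880528

Lat: 3 + 54/60 + 51.6/3600 = 3.9143333
N → positive
Lon: 118° + 52/60 + 49.9/3600 = 118 + 0.866667 + 0.013861 = 118.8805278
W ⇒ negate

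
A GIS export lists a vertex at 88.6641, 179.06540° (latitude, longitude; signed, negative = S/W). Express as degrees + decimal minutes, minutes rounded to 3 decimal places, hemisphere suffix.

88° 39.846′ N, 179° 3.924′ E

φ: 88° + 0.664100 × 60 = 88° 39.84600′
Longitude: 179° + 0.065400 × 60 = 179° 3.92400′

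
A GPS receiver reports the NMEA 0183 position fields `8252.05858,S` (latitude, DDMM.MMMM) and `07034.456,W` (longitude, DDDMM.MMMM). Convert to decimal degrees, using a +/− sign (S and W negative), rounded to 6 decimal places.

-82.867643, -70.574267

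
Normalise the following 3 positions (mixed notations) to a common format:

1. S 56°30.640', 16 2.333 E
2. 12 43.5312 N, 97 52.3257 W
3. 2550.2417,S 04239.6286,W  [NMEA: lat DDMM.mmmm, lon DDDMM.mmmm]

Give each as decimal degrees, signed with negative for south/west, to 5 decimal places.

Point 1:
  Lat: 30.64′ = 0.510667°; total 56.510667
  S ⇒ negate
  Longitude: 2.333′ = 0.038883°; total 16.038883
  E ⇒ keep positive
Point 2:
  φ: 12 + 43.5312/60 = 12.725520
  N → positive
  Longitude: 52.3257′ = 0.872095°; total 97.872095
  hemisphere W, so the sign is −
Point 3:
  φ: degrees = first 2 digits = 25, minutes = 50.2417; 25 + 50.2417/60 = 25.837362
  S → negative
  λ: degrees = first 3 digits = 42, minutes = 39.6286; 42 + 39.6286/60 = 42.660477
  hemisphere W, so the sign is −

1. -56.51067, 16.03888
2. 12.72552, -97.87210
3. -25.83736, -42.66048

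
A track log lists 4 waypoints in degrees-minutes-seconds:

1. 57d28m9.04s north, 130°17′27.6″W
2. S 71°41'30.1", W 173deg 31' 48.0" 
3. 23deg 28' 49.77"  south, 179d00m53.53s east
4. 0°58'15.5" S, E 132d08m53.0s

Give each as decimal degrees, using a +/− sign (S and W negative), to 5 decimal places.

1. 57.46918, -130.29100
2. -71.69169, -173.53000
3. -23.48049, 179.01487
4. -0.97097, 132.14806

Point 1:
  φ: 28′ + 9.04″ = 28.15067′; 57 + 28.15067/60 = 57.469178
  N ⇒ keep positive
  Lon: 130 + 17/60 + 27.6/3600 = 130.291000
  W ⇒ negate
Point 2:
  φ: 41′ + 30.1″ = 41.50167′; 71 + 41.50167/60 = 71.691694
  S → negative
  Lon: 173 + 31/60 + 48/3600 = 173.530000
  W → negative
Point 3:
  Latitude: 23 + 28/60 + 49.77/3600 = 23.480492
  hemisphere S, so the sign is −
  Lon: 179 + 0/60 + 53.53/3600 = 179.014869
  E ⇒ keep positive
Point 4:
  Lat: 0° + 58/60 + 15.5/3600 = 0 + 0.966667 + 0.004306 = 0.970972
  S ⇒ negate
  Longitude: 8′ + 53″ = 8.88333′; 132 + 8.88333/60 = 132.148056
  E ⇒ keep positive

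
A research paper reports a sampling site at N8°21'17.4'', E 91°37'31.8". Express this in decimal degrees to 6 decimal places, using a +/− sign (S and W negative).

8.354833, 91.625500

Latitude: 8° + 21/60 + 17.4/3600 = 8 + 0.350000 + 0.004833 = 8.3548333
N → positive
λ: 91 + 37/60 + 31.8/3600 = 91.6255000
E → positive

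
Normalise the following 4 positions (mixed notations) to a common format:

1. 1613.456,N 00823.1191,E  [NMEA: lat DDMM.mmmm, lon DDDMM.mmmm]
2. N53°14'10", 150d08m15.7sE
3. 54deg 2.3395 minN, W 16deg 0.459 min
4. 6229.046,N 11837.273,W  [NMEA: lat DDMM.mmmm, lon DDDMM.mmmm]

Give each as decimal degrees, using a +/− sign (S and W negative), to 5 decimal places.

1. 16.22427, 8.38532
2. 53.23611, 150.13769
3. 54.03899, -16.00765
4. 62.48410, -118.62122

Point 1:
  Latitude: degrees = first 2 digits = 16, minutes = 13.456; 16 + 13.456/60 = 16.224267
  N → positive
  λ: split at 3 digits → 008° and 23.1191′; 8 + 23.1191/60 = 8.385318
  E ⇒ keep positive
Point 2:
  φ: 14′ + 10″ = 14.16667′; 53 + 14.16667/60 = 53.236111
  N ⇒ keep positive
  Longitude: 8′ + 15.7″ = 8.26167′; 150 + 8.26167/60 = 150.137694
  E ⇒ keep positive
Point 3:
  Latitude: 2.3395′ = 0.038992°; total 54.038992
  N ⇒ keep positive
  Longitude: 16 + 0.459/60 = 16.007650
  W → negative
Point 4:
  Latitude: split at 2 digits → 62° and 29.046′; 62 + 29.046/60 = 62.484100
  N ⇒ keep positive
  Lon: degrees = first 3 digits = 118, minutes = 37.273; 118 + 37.273/60 = 118.621217
  W → negative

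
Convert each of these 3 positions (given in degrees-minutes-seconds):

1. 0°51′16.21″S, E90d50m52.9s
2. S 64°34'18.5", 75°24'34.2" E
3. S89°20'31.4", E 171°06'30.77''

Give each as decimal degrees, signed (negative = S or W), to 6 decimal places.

Point 1:
  φ: 51′ + 16.21″ = 51.27017′; 0 + 51.27017/60 = 0.8545028
  S ⇒ negate
  λ: 50′ + 52.9″ = 50.88167′; 90 + 50.88167/60 = 90.8480278
  E ⇒ keep positive
Point 2:
  Latitude: 64° + 34/60 + 18.5/3600 = 64 + 0.566667 + 0.005139 = 64.5718056
  hemisphere S, so the sign is −
  Lon: 75° + 24/60 + 34.2/3600 = 75 + 0.400000 + 0.009500 = 75.4095000
  E → positive
Point 3:
  φ: 20′ + 31.4″ = 20.52333′; 89 + 20.52333/60 = 89.3420556
  S → negative
  λ: 171 + 6/60 + 30.77/3600 = 171.1085472
  E → positive

1. -0.854503, 90.848028
2. -64.571806, 75.409500
3. -89.342056, 171.108547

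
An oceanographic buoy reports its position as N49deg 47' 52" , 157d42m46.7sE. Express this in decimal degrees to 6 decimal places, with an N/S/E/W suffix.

49.797778° N, 157.712972° E

Latitude: 47′ + 52″ = 47.86667′; 49 + 47.86667/60 = 49.7977778
Lon: 42′ + 46.7″ = 42.77833′; 157 + 42.77833/60 = 157.7129722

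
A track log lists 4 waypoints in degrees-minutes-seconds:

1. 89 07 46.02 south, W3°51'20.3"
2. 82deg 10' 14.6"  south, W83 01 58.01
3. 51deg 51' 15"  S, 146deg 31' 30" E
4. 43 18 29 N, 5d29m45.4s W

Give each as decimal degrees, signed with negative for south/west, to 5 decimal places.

1. -89.12945, -3.85564
2. -82.17072, -83.03278
3. -51.85417, 146.52500
4. 43.30806, -5.49594

Point 1:
  Lat: 89° + 7/60 + 46.02/3600 = 89 + 0.116667 + 0.012783 = 89.129450
  S ⇒ negate
  λ: 3° + 51/60 + 20.3/3600 = 3 + 0.850000 + 0.005639 = 3.855639
  hemisphere W, so the sign is −
Point 2:
  φ: 82° + 10/60 + 14.6/3600 = 82 + 0.166667 + 0.004056 = 82.170722
  hemisphere S, so the sign is −
  Lon: 1′ + 58.01″ = 1.96683′; 83 + 1.96683/60 = 83.032781
  hemisphere W, so the sign is −
Point 3:
  Latitude: 51 + 51/60 + 15/3600 = 51.854167
  hemisphere S, so the sign is −
  Lon: 146 + 31/60 + 30/3600 = 146.525000
  E → positive
Point 4:
  Latitude: 18′ + 29″ = 18.48333′; 43 + 18.48333/60 = 43.308056
  N ⇒ keep positive
  λ: 5 + 29/60 + 45.4/3600 = 5.495944
  hemisphere W, so the sign is −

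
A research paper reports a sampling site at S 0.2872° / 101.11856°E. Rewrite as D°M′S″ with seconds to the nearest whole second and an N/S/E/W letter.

φ: 0.287200° → 17.23200′; 0.23200 × 60 = 13.92″
λ: whole degrees 101; 7.11360′ → 7′ and 6.82″

0°17′14″ S, 101°07′7″ E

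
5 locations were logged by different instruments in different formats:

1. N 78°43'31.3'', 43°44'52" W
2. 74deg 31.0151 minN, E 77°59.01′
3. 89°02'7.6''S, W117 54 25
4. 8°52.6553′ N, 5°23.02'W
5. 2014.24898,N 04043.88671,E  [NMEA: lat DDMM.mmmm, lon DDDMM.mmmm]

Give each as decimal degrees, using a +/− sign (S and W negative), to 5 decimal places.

Point 1:
  φ: 78 + 43/60 + 31.3/3600 = 78.725361
  N ⇒ keep positive
  Lon: 43 + 44/60 + 52/3600 = 43.747778
  W ⇒ negate
Point 2:
  Lat: 74 + 31.0151/60 = 74.516918
  N → positive
  Lon: 59.01′ = 0.983500°; total 77.983500
  E ⇒ keep positive
Point 3:
  Lat: 89° + 2/60 + 7.6/3600 = 89 + 0.033333 + 0.002111 = 89.035444
  S ⇒ negate
  λ: 54′ + 25″ = 54.41667′; 117 + 54.41667/60 = 117.906944
  W ⇒ negate
Point 4:
  Latitude: 8 + 52.6553/60 = 8.877588
  N ⇒ keep positive
  λ: 5 + 23.02/60 = 5.383667
  hemisphere W, so the sign is −
Point 5:
  Latitude: split at 2 digits → 20° and 14.24898′; 20 + 14.24898/60 = 20.237483
  N ⇒ keep positive
  λ: split at 3 digits → 040° and 43.88671′; 40 + 43.88671/60 = 40.731445
  E ⇒ keep positive

1. 78.72536, -43.74778
2. 74.51692, 77.98350
3. -89.03544, -117.90694
4. 8.87759, -5.38367
5. 20.23748, 40.73145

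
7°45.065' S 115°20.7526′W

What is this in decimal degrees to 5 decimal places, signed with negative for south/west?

-7.75108, -115.34588

Latitude: 7 + 45.065/60 = 7.751083
S ⇒ negate
Longitude: 115 + 20.7526/60 = 115.345877
W ⇒ negate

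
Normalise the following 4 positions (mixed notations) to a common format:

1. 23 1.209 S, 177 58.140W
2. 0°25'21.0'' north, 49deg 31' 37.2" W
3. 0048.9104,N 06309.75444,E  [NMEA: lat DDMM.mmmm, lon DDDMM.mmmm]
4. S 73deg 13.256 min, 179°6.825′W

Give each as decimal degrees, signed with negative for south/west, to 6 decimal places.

1. -23.020150, -177.969000
2. 0.422500, -49.527000
3. 0.815173, 63.162574
4. -73.220933, -179.113750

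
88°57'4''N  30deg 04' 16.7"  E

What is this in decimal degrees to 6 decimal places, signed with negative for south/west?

88.951111, 30.071306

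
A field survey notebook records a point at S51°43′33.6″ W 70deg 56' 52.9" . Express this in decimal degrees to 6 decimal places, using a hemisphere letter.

51.726000° S, 70.948028° W

Lat: 51 + 43/60 + 33.6/3600 = 51.7260000
λ: 56′ + 52.9″ = 56.88167′; 70 + 56.88167/60 = 70.9480278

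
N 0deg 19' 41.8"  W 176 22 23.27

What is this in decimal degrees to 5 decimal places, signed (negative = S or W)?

0.32828, -176.37313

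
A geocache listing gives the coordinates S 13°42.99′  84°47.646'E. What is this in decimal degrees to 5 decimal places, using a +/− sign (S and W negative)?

-13.71650, 84.79410

Lat: 42.99′ = 0.716500°; total 13.716500
hemisphere S, so the sign is −
Lon: 84 + 47.646/60 = 84.794100
E → positive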